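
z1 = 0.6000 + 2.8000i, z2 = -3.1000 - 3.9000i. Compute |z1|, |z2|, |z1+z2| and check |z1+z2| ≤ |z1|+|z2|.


|z1| = sqrt(0.6^2 + 2.8^2) = sqrt(8.2) = 2.8636
|z2| = sqrt((-3.1)^2 + (-3.9)^2) = sqrt(24.82) = 4.9820
z1+z2 = -2.5000 - 1.1000i
|z1+z2| = sqrt(7.46) = 2.7313
|z1|+|z2| = 2.8636 + 4.9820 = 7.8456

|z1+z2| = 2.7313 ≤ |z1|+|z2| = 7.8456 (verified)


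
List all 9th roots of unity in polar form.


The 9th roots of unity are cis(360k/9°) for k=0..8
Angle step = 360/9 = 40°
Primitive root: cis(40°)
Primitive root = 0.7660 + 0.6428i

9 roots at angles: 0°, 40°, 80°, 120°, 160°, 200°, 240°, 280°, 320°


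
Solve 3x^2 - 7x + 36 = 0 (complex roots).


disc = (-7)^2 - 4*3*36 = 49 - 432 = -383
sqrt(|disc|) = sqrt(383) = 19.5704
Real part = 7/(2*3) = 1.1667
Imag part = 19.5704/(2*3) = 3.2617

1.1667 ± 3.2617i


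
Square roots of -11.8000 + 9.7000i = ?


|z| = sqrt(139.24+94.09) = 15.2751
sqrt((|z|+a)/2) = sqrt((15.2751+(-11.8))/2) = sqrt(1.7376) = 1.3182
sqrt((|z|-a)/2) = sqrt((15.2751-(-11.8))/2) = sqrt(13.5376) = 3.6793

±(1.3182 + 3.6793i) i.e. 1.3182 + 3.6793i and -1.3182 - 3.6793i


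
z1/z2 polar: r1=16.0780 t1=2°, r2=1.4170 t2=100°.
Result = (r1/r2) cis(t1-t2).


r = 16.0780 / 1.4170 = 11.3465
theta = 2° - 100° = -98° = 262° (mod 360)

11.3465 cis(262°)


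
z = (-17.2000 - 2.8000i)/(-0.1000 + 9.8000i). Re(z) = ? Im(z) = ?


Multiply by conjugate: (-17.2000 - 2.8000i)(-0.1000 - 9.8000i) / ((-0.1)^2 + 9.8^2)
Numerator real = -17.2*(-0.1) - (2.8)*9.8 = -25.72
Numerator imag = -2.8*(-0.1) - (-17.2)*9.8 = 168.84
Denominator = 96.05
Re(z) = -25.72/96.05 = -0.2678
Im(z) = 168.84/96.05 = 1.7578

Re(z) = -0.2678, Im(z) = 1.7578


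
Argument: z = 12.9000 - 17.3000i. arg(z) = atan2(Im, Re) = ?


Re = 12.9, Im = -17.3
arg = atan2(-17.3, 12.9) = -53.2894 degrees

arg(z) = -53.2894 degrees


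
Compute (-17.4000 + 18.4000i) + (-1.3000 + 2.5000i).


Real: -17.4 - 1.3 = -18.7
Imag: 18.4 + 2.5 = 20.9

-18.7000 + 20.9000i


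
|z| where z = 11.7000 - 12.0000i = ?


|z| = sqrt(11.7^2 + (-12)^2) = sqrt(136.89 + 144) = sqrt(280.89) = 16.7598

|z| = 16.7598


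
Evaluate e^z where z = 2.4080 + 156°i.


e^2.4080 = 11.1117
cos(156°) = -0.91355
sin(156°) = 0.406737
Real = 11.1117*(-0.91355) = -10.1511
Imag = 11.1117*0.406737 = 4.5195

-10.1511 + 4.5195i


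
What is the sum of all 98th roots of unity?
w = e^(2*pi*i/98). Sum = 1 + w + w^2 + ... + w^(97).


The sum of all 98th roots of unity is 0.
Geometric series: (1 - w^98)/(1 - w) = (1-1)/(1-w) = 0 since w^98 = 1, w ≠ 1.
Alternatively: coefficient of z^97 in z^98 - 1 is 0.

0


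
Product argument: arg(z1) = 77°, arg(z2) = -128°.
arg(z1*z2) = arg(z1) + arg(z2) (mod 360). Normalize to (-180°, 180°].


arg(z1*z2) = 77° - 128° = -51°
Normalized to (-180°, 180°]: -51°

-51°


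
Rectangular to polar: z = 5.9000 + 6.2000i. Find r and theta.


r = sqrt(34.81+38.44) = sqrt(73.25) = 8.5586
theta = atan2(6.2, 5.9) = 46.4203 degrees

r = 8.5586, theta = 46.4203 degrees


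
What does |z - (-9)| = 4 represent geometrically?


|z - z0| = r is a circle with center z0 and radius r.
Center = (-9, 0), radius = 4

Circle with center (-9, 0) and radius 4


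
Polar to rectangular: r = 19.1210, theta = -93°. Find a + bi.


a = 19.1210*cos(-93°) = 19.1210*(-0.052336) = -1.0007
b = 19.1210*sin(-93°) = 19.1210*(-0.99863) = -19.0948

-1.0007 - 19.0948i


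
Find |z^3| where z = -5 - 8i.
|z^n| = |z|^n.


|z| = sqrt(25+64) = sqrt(89) = 9.4340
|z^3| = |z|^3 = (sqrt(89))^3 = 89*sqrt(89)

|z^3| = 89*sqrt(89) ≈ 839.6243


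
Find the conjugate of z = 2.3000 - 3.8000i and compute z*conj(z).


z_bar = 2.3000 + 3.8000i
z*z_bar = 2.3^2 + (-3.8)^2 = 5.29 + 14.44 = 19.73

z_bar = 2.3000 + 3.8000i, z*z_bar = 19.73


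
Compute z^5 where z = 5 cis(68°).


r^5 = 5^5 = 3125
n*theta = 5*68° = 340° = 340° (mod 360)
a = 3125*cos(340°) = 2936.5394
b = 3125*sin(340°) = -1068.8129

3125 cis(340°) = 2936.5394 - 1068.8129i


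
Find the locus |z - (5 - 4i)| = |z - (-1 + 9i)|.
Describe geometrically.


Equal distances means the locus is the perpendicular bisector of z1 and z2.
Midpoint = ((5+(-1))/2, (-4+9)/2) = (2.0000, 2.5000)

Perpendicular bisector through (2.0000, 2.5000)


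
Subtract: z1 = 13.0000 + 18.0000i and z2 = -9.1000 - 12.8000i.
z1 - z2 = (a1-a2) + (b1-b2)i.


Real: 13 + 9.1 = 22.1
Imag: 18 + 12.8 = 30.8

22.1000 + 30.8000i


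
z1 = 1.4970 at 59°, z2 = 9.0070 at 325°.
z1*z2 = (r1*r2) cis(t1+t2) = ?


r = 1.4970 * 9.0070 = 13.4835
theta = 59° + 325° = 384° = 24° (mod 360)

13.4835 cis(24°)


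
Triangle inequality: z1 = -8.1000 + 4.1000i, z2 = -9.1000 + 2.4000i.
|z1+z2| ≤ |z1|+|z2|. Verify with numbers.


|z1| = sqrt((-8.1)^2 + 4.1^2) = sqrt(82.42) = 9.0785
|z2| = sqrt((-9.1)^2 + 2.4^2) = sqrt(88.57) = 9.4112
z1+z2 = -17.2000 + 6.5000i
|z1+z2| = sqrt(338.09) = 18.3872
|z1|+|z2| = 9.0785 + 9.4112 = 18.4897

|z1+z2| = 18.3872 ≤ |z1|+|z2| = 18.4897 (verified)


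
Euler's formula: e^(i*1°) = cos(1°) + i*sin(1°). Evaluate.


cos(1°) = 0.9998
sin(1°) = 0.0175

e^(i*1°) = 0.9998 + 0.0175i


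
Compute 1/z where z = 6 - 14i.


|z|^2 = 36+196 = 232
1/z = (6 + 14i)/232

1/z = 0.0259 + 0.0603i


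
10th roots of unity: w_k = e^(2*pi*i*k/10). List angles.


The 10th roots of unity are cis(360k/10°) for k=0..9
Angle step = 360/10 = 36°
Primitive root: cis(36°)
Primitive root = 0.8090 + 0.5878i

10 roots at angles: 0°, 36°, 72°, 108°, 144°, 180°, 216°, 252°, 288°, 324°


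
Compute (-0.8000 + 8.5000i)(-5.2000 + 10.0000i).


Real = -0.8*(-5.2) - 8.5*10 = 4.16 - 85 = -80.84
Imag = -0.8*10 - (5.2)*8.5 = -8 - (44.2) = -52.2

-80.8400 - 52.2000i


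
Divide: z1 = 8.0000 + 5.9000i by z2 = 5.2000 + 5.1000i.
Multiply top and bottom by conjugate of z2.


Conjugate of z2 = 5.2000 - 5.1000i
Numerator: (8.0000 + 5.9000i)(5.2000 - 5.1000i) = 71.6900 - 10.1200i
Denominator: 5.2^2 + 5.1^2 = 53.05
Result = (71.6900 - 10.1200i)/53.05

1.3514 - 0.1908i


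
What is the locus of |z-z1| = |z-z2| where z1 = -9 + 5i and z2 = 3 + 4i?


Equal distances means the locus is the perpendicular bisector of z1 and z2.
Midpoint = ((-9+3)/2, (5+4)/2) = (-3.0000, 4.5000)

Perpendicular bisector through (-3.0000, 4.5000)


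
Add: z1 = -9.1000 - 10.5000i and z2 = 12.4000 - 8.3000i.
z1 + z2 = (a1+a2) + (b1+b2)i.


Real: -9.1 + 12.4 = 3.3
Imag: -10.5 - 8.3 = -18.8

3.3000 - 18.8000i


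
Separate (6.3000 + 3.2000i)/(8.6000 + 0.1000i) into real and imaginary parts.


Multiply by conjugate: (6.3000 + 3.2000i)(8.6000 - 0.1000i) / (8.6^2 + 0.1^2)
Numerator real = 6.3*8.6 + 3.2*0.1 = 54.5
Numerator imag = 3.2*8.6 - 6.3*0.1 = 26.89
Denominator = 73.97
Re(z) = 54.5/73.97 = 0.7368
Im(z) = 26.89/73.97 = 0.3635

Re(z) = 0.7368, Im(z) = 0.3635


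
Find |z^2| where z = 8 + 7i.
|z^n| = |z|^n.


|z| = sqrt(64+49) = sqrt(113) = 10.6301
|z^2| = |z|^2 = (sqrt(113))^2 = 113

|z^2| = 113


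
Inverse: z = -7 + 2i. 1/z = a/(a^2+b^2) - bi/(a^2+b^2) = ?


|z|^2 = 49+4 = 53
1/z = (-7 - 2i)/53

1/z = -0.1321 - 0.0377i


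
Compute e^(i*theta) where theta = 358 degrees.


cos(358°) = 0.9994
sin(358°) = -0.0349

e^(i*358°) = 0.9994 - 0.0349i


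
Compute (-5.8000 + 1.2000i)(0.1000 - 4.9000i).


Real = -5.8*0.1 - 1.2*(-4.9) = -0.58 - (-5.88) = 5.3
Imag = -5.8*(-4.9) + 0.1*1.2 = 28.42 + 0.12 = 28.54

5.3000 + 28.5400i


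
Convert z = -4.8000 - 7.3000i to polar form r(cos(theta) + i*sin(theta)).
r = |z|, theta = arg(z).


r = sqrt(23.04+53.29) = sqrt(76.33) = 8.7367
theta = atan2(-7.3, -4.8) = -123.3263 degrees

r = 8.7367, theta = -123.3263 degrees


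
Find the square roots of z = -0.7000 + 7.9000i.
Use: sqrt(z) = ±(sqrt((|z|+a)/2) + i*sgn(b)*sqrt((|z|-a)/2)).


|z| = sqrt(0.49+62.41) = 7.9310
sqrt((|z|+a)/2) = sqrt((7.9310+(-0.7))/2) = sqrt(3.6155) = 1.9014
sqrt((|z|-a)/2) = sqrt((7.9310-(-0.7))/2) = sqrt(4.3155) = 2.0774

±(1.9014 + 2.0774i) i.e. 1.9014 + 2.0774i and -1.9014 - 2.0774i


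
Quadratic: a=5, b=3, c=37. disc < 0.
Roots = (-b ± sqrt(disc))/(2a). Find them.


disc = 3^2 - 4*5*37 = 9 - 740 = -731
sqrt(|disc|) = sqrt(731) = 27.0370
Real part = -3/(2*5) = -0.3000
Imag part = 27.0370/(2*5) = 2.7037

-0.3000 ± 2.7037i


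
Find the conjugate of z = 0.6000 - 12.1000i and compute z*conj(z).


z_bar = 0.6000 + 12.1000i
z*z_bar = 0.6^2 + (-12.1)^2 = 0.36 + 146.41 = 146.77

z_bar = 0.6000 + 12.1000i, z*z_bar = 146.77


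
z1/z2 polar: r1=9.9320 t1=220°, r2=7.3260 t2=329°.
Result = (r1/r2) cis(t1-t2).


r = 9.9320 / 7.3260 = 1.3557
theta = 220° - 329° = -109° = 251° (mod 360)

1.3557 cis(251°)


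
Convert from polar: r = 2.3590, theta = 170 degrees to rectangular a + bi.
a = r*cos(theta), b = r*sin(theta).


a = 2.3590*cos(170°) = 2.3590*(-0.98481) = -2.3232
b = 2.3590*sin(170°) = 2.3590*0.17365 = 0.4096

-2.3232 + 0.4096i


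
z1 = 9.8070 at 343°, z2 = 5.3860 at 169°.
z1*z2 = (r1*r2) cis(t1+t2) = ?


r = 9.8070 * 5.3860 = 52.8205
theta = 343° + 169° = 512° = 152° (mod 360)

52.8205 cis(152°)


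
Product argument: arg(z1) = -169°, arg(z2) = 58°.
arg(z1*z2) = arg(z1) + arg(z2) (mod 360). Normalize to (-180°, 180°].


arg(z1*z2) = -169° + 58° = -111°
Normalized to (-180°, 180°]: -111°

-111°


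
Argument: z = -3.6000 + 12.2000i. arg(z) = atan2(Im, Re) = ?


Re = -3.6, Im = 12.2
arg = atan2(12.2, -3.6) = 106.4404 degrees

arg(z) = 106.4404 degrees


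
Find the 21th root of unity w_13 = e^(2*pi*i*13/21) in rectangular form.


Angle = 360*13/21 = 222.8571°
a = cos(222.8571°) = -0.7331
b = sin(222.8571°) = -0.6802

-0.7331 - 0.6802i


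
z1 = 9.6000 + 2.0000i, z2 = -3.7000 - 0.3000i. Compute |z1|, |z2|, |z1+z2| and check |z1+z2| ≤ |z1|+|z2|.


|z1| = sqrt(9.6^2 + 2^2) = sqrt(96.16) = 9.8061
|z2| = sqrt((-3.7)^2 + (-0.3)^2) = sqrt(13.78) = 3.7121
z1+z2 = 5.9000 + 1.7000i
|z1+z2| = sqrt(37.7) = 6.1400
|z1|+|z2| = 9.8061 + 3.7121 = 13.5182

|z1+z2| = 6.1400 ≤ |z1|+|z2| = 13.5182 (verified)


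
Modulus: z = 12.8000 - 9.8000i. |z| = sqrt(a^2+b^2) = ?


|z| = sqrt(12.8^2 + (-9.8)^2) = sqrt(163.84 + 96.04) = sqrt(259.88) = 16.1208

|z| = 16.1208


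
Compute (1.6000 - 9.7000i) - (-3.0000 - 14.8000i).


Real: 1.6 + 3 = 4.6
Imag: -9.7 + 14.8 = 5.1

4.6000 + 5.1000i


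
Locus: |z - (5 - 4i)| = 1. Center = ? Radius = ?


|z - z0| = r is a circle with center z0 and radius r.
Center = (5, -4), radius = 1

Circle with center (5, -4) and radius 1


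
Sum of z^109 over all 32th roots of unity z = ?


The roots are w_k = w^k with w = e^(2*pi*i/32), and (w^k)^109 = (w^109)^k.
So S = 1 + u + u^2 + ... + u^(31) with u = w^109.
109 = 3*32 + 13, so 109 is not a multiple of 32: u = (w^32)^3 * w^13 = w^13 ≠ 1 (w is a primitive 32th root), while u^32 = (w^32)^109 = 1.
Geometric series: S = (1 - u^32)/(1 - u) = (1 - 1)/(1 - u) = 0

S = 0


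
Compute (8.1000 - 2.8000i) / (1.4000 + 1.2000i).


Conjugate of z2 = 1.4000 - 1.2000i
Numerator: (8.1000 - 2.8000i)(1.4000 - 1.2000i) = 7.9800 - 13.6400i
Denominator: 1.4^2 + 1.2^2 = 3.4
Result = (7.9800 - 13.6400i)/3.4

2.3471 - 4.0118i


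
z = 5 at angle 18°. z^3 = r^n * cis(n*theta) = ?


r^3 = 5^3 = 125
n*theta = 3*18° = 54° = 54° (mod 360)
a = 125*cos(54°) = 73.4732
b = 125*sin(54°) = 101.1271

125 cis(54°) = 73.4732 + 101.1271i


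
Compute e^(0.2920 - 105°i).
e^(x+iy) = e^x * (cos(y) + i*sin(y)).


e^0.2920 = 1.3391
cos(-105°) = -0.2588
sin(-105°) = -0.96593
Real = 1.3391*(-0.2588) = -0.3466
Imag = 1.3391*(-0.96593) = -1.2935

-0.3466 - 1.2935i


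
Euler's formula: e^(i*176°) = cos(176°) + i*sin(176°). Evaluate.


cos(176°) = -0.9976
sin(176°) = 0.0698

e^(i*176°) = -0.9976 + 0.0698i


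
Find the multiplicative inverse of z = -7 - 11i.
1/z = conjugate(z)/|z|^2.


|z|^2 = 49+121 = 170
1/z = (-7 + 11i)/170

1/z = -0.0412 + 0.0647i


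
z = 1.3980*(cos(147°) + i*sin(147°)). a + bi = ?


a = 1.3980*cos(147°) = 1.3980*(-0.8387) = -1.1725
b = 1.3980*sin(147°) = 1.3980*0.5446 = 0.7614

-1.1725 + 0.7614i


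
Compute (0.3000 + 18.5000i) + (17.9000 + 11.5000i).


Real: 0.3 + 17.9 = 18.2
Imag: 18.5 + 11.5 = 30

18.2000 + 30.0000i


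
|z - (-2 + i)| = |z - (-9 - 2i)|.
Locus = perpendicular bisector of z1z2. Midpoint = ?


Equal distances means the locus is the perpendicular bisector of z1 and z2.
Midpoint = ((-2+(-9))/2, (1+(-2))/2) = (-5.5000, -0.5000)

Perpendicular bisector through (-5.5000, -0.5000)


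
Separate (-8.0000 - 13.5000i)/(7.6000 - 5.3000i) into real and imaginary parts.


Multiply by conjugate: (-8.0000 - 13.5000i)(7.6000 + 5.3000i) / (7.6^2 + (-5.3)^2)
Numerator real = -8*7.6 - (13.5)*(-5.3) = 10.75
Numerator imag = -13.5*7.6 - (-8)*(-5.3) = -145
Denominator = 85.85
Re(z) = 10.75/85.85 = 0.1252
Im(z) = -145/85.85 = -1.6890

Re(z) = 0.1252, Im(z) = -1.6890


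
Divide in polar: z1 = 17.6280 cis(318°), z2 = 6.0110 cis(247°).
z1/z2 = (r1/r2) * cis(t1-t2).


r = 17.6280 / 6.0110 = 2.9326
theta = 318° - 247° = 71° = 71° (mod 360)

2.9326 cis(71°)


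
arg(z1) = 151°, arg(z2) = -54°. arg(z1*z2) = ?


arg(z1*z2) = 151° - 54° = 97°
Normalized to (-180°, 180°]: 97°

97°


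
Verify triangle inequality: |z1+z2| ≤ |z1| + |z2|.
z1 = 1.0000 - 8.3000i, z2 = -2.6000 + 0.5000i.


|z1| = sqrt(1^2 + (-8.3)^2) = sqrt(69.89) = 8.3600
|z2| = sqrt((-2.6)^2 + 0.5^2) = sqrt(7.01) = 2.6476
z1+z2 = -1.6000 - 7.8000i
|z1+z2| = sqrt(63.4) = 7.9624
|z1|+|z2| = 8.3600 + 2.6476 = 11.0076

|z1+z2| = 7.9624 ≤ |z1|+|z2| = 11.0076 (verified)


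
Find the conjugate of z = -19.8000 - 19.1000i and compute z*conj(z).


z_bar = -19.8000 + 19.1000i
z*z_bar = (-19.8)^2 + (-19.1)^2 = 392.04 + 364.81 = 756.85

z_bar = -19.8000 + 19.1000i, z*z_bar = 756.85


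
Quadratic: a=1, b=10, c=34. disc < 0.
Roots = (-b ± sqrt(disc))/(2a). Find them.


disc = 10^2 - 4*1*34 = 100 - 136 = -36
sqrt(|disc|) = sqrt(36) = 6.0000
Real part = -10/(2*1) = -5.0000
Imag part = 6.0000/(2*1) = 3.0000

-5.0000 ± 3.0000i


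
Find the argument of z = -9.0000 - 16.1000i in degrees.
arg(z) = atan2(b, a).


Re = -9, Im = -16.1
arg = atan2(-16.1, -9) = -119.2055 degrees

arg(z) = -119.2055 degrees


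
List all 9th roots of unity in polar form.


The 9th roots of unity are cis(360k/9°) for k=0..8
Angle step = 360/9 = 40°
Primitive root: cis(40°)
Primitive root = 0.7660 + 0.6428i

9 roots at angles: 0°, 40°, 80°, 120°, 160°, 200°, 240°, 280°, 320°


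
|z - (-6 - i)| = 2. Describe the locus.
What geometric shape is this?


|z - z0| = r is a circle with center z0 and radius r.
Center = (-6, -1), radius = 2

Circle with center (-6, -1) and radius 2


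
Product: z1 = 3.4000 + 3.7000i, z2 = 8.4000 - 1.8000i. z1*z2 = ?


Real = 3.4*8.4 - 3.7*(-1.8) = 28.56 - (-6.66) = 35.22
Imag = 3.4*(-1.8) + 8.4*3.7 = -6.12 + 31.08 = 24.96

35.2200 + 24.9600i


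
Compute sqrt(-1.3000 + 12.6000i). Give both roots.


|z| = sqrt(1.69+158.76) = 12.6669
sqrt((|z|+a)/2) = sqrt((12.6669+(-1.3))/2) = sqrt(5.6834) = 2.3840
sqrt((|z|-a)/2) = sqrt((12.6669-(-1.3))/2) = sqrt(6.9834) = 2.6426

±(2.3840 + 2.6426i) i.e. 2.3840 + 2.6426i and -2.3840 - 2.6426i


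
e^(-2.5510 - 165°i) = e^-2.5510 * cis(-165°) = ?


e^-2.5510 = 0.0780
cos(-165°) = -0.9659
sin(-165°) = -0.2588
Real = 0.0780*(-0.9659) = -0.0753
Imag = 0.0780*(-0.2588) = -0.0202

-0.0753 - 0.0202i


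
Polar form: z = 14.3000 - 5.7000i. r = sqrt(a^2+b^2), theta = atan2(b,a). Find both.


r = sqrt(204.49+32.49) = sqrt(236.98) = 15.3942
theta = atan2(-5.7, 14.3) = -21.7323 degrees

r = 15.3942, theta = -21.7323 degrees


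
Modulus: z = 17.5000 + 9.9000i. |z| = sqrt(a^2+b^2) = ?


|z| = sqrt(17.5^2 + 9.9^2) = sqrt(306.25 + 98.01) = sqrt(404.26) = 20.1062

|z| = 20.1062


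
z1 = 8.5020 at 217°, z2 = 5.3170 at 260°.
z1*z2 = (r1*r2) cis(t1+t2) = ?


r = 8.5020 * 5.3170 = 45.2051
theta = 217° + 260° = 477° = 117° (mod 360)

45.2051 cis(117°)


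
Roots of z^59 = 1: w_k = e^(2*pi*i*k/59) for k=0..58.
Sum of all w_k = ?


The sum of all 59th roots of unity is 0.
Geometric series: (1 - w^59)/(1 - w) = (1-1)/(1-w) = 0 since w^59 = 1, w ≠ 1.
Alternatively: coefficient of z^58 in z^59 - 1 is 0.

0


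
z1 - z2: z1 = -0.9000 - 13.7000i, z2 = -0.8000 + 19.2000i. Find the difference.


Real: -0.9 + 0.8 = -0.1
Imag: -13.7 - 19.2 = -32.9

-0.1000 - 32.9000i


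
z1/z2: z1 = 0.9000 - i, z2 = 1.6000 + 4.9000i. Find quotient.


Conjugate of z2 = 1.6000 - 4.9000i
Numerator: (0.9000 - i)(1.6000 - 4.9000i) = -3.4600 - 6.0100i
Denominator: 1.6^2 + 4.9^2 = 26.57
Result = (-3.4600 - 6.0100i)/26.57

-0.1302 - 0.2262i


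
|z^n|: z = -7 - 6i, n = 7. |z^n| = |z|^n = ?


|z| = sqrt(49+36) = sqrt(85) = 9.2195
|z^7| = |z|^7 = (sqrt(85))^7 = 85^3 * sqrt(85) = 614125*sqrt(85)

|z^7| = 614125*sqrt(85) ≈ 5661952.7398


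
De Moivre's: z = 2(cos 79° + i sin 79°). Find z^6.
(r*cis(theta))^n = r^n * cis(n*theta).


r^6 = 2^6 = 64
n*theta = 6*79° = 474° = 114° (mod 360)
a = 64*cos(114°) = -26.0311
b = 64*sin(114°) = 58.4669

64 cis(114°) = -26.0311 + 58.4669i


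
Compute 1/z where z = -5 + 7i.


|z|^2 = 25+49 = 74
1/z = (-5 - 7i)/74

1/z = -0.0676 - 0.0946i


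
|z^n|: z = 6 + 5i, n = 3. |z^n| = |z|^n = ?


|z| = sqrt(36+25) = sqrt(61) = 7.8102
|z^3| = |z|^3 = (sqrt(61))^3 = 61*sqrt(61)

|z^3| = 61*sqrt(61) ≈ 476.4252


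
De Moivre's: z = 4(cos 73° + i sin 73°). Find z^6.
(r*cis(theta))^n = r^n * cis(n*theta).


r^6 = 4^6 = 4096
n*theta = 6*73° = 438° = 78° (mod 360)
a = 4096*cos(78°) = 851.6063
b = 4096*sin(78°) = 4006.4926

4096 cis(78°) = 851.6063 + 4006.4926i


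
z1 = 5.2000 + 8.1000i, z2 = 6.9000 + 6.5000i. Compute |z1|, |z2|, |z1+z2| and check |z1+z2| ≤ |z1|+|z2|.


|z1| = sqrt(5.2^2 + 8.1^2) = sqrt(92.65) = 9.6255
|z2| = sqrt(6.9^2 + 6.5^2) = sqrt(89.86) = 9.4795
z1+z2 = 12.1000 + 14.6000i
|z1+z2| = sqrt(359.57) = 18.9623
|z1|+|z2| = 9.6255 + 9.4795 = 19.1050

|z1+z2| = 18.9623 ≤ |z1|+|z2| = 19.1050 (verified)


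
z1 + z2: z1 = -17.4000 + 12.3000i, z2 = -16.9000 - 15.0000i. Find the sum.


Real: -17.4 - 16.9 = -34.3
Imag: 12.3 - 15 = -2.7

-34.3000 - 2.7000i


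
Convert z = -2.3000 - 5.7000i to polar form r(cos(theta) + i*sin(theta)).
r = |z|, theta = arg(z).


r = sqrt(5.29+32.49) = sqrt(37.78) = 6.1465
theta = atan2(-5.7, -2.3) = -111.9745 degrees

r = 6.1465, theta = -111.9745 degrees


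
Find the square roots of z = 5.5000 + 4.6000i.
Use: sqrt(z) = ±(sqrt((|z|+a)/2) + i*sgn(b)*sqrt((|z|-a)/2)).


|z| = sqrt(30.25+21.16) = 7.1701
sqrt((|z|+a)/2) = sqrt((7.1701+5.5)/2) = sqrt(6.3350) = 2.5170
sqrt((|z|-a)/2) = sqrt((7.1701-5.5)/2) = sqrt(0.8350) = 0.9138

±(2.5170 + 0.9138i) i.e. 2.5170 + 0.9138i and -2.5170 - 0.9138i


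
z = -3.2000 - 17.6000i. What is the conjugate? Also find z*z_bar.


z_bar = -3.2000 + 17.6000i
z*z_bar = (-3.2)^2 + (-17.6)^2 = 10.24 + 309.76 = 320

z_bar = -3.2000 + 17.6000i, z*z_bar = 320


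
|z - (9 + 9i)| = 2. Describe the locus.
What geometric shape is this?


|z - z0| = r is a circle with center z0 and radius r.
Center = (9, 9), radius = 2

Circle with center (9, 9) and radius 2


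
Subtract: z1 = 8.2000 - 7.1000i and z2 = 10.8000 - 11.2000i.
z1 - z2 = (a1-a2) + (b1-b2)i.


Real: 8.2 - 10.8 = -2.6
Imag: -7.1 + 11.2 = 4.1

-2.6000 + 4.1000i


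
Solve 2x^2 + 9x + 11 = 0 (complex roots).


disc = 9^2 - 4*2*11 = 81 - 88 = -7
sqrt(|disc|) = sqrt(7) = 2.6458
Real part = -9/(2*2) = -2.2500
Imag part = 2.6458/(2*2) = 0.6614

-2.2500 ± 0.6614i


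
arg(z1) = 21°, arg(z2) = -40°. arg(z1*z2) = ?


arg(z1*z2) = 21° - 40° = -19°
Normalized to (-180°, 180°]: -19°

-19°


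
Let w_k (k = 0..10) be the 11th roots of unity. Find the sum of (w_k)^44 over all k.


The roots are w_k = w^k with w = e^(2*pi*i/11), and (w^k)^44 = (w^44)^k.
So S = 1 + u + u^2 + ... + u^(10) with u = w^44.
44 = 4*11 + 0, so 44 is a multiple of 11 and u = (w^11)^4 = 1.
Every one of the 11 terms equals 1: S = 11

S = 11


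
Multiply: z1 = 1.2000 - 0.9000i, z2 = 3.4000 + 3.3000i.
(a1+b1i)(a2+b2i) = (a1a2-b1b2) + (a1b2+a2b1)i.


Real = 1.2*3.4 - (-0.9)*3.3 = 4.08 - (-2.97) = 7.05
Imag = 1.2*3.3 + 3.4*(-0.9) = 3.96 - (3.06) = 0.9

7.0500 + 0.9000i


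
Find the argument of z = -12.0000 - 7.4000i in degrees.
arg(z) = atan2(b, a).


Re = -12, Im = -7.4
arg = atan2(-7.4, -12) = -148.3392 degrees

arg(z) = -148.3392 degrees


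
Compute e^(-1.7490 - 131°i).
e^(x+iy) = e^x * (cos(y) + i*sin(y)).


e^-1.7490 = 0.17395
cos(-131°) = -0.6561
sin(-131°) = -0.7547
Real = 0.17395*(-0.6561) = -0.1141
Imag = 0.17395*(-0.7547) = -0.1313

-0.1141 - 0.1313i


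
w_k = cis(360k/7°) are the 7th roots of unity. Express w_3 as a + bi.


Angle = 360*3/7 = 154.2857°
a = cos(154.2857°) = -0.9010
b = sin(154.2857°) = 0.4339

-0.9010 + 0.4339i


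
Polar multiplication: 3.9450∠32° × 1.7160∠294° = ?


r = 3.9450 * 1.7160 = 6.7696
theta = 32° + 294° = 326° = 326° (mod 360)

6.7696 cis(326°)


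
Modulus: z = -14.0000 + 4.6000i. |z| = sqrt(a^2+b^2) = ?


|z| = sqrt((-14)^2 + 4.6^2) = sqrt(196 + 21.16) = sqrt(217.16) = 14.7363

|z| = 14.7363


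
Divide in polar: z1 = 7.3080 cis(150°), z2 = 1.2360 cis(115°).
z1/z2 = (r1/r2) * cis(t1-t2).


r = 7.3080 / 1.2360 = 5.9126
theta = 150° - 115° = 35° = 35° (mod 360)

5.9126 cis(35°)


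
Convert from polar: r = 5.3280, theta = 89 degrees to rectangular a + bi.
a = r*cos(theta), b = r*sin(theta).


a = 5.3280*cos(89°) = 5.3280*0.01745 = 0.0930
b = 5.3280*sin(89°) = 5.3280*0.99985 = 5.3272

0.0930 + 5.3272i


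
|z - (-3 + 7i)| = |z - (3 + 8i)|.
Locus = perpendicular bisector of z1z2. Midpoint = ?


Equal distances means the locus is the perpendicular bisector of z1 and z2.
Midpoint = ((-3+3)/2, (7+8)/2) = (0, 7.5000)

Perpendicular bisector through (0, 7.5000)


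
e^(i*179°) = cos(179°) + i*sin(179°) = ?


cos(179°) = -0.9998
sin(179°) = 0.0175

e^(i*179°) = -0.9998 + 0.0175i


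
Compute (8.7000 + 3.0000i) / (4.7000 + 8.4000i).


Conjugate of z2 = 4.7000 - 8.4000i
Numerator: (8.7000 + 3.0000i)(4.7000 - 8.4000i) = 66.0900 - 58.9800i
Denominator: 4.7^2 + 8.4^2 = 92.65
Result = (66.0900 - 58.9800i)/92.65

0.7133 - 0.6366i


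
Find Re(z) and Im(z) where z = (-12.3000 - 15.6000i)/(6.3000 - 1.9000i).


Multiply by conjugate: (-12.3000 - 15.6000i)(6.3000 + 1.9000i) / (6.3^2 + (-1.9)^2)
Numerator real = -12.3*6.3 - (15.6)*(-1.9) = -47.85
Numerator imag = -15.6*6.3 - (-12.3)*(-1.9) = -121.65
Denominator = 43.3
Re(z) = -47.85/43.3 = -1.1051
Im(z) = -121.65/43.3 = -2.8095

Re(z) = -1.1051, Im(z) = -2.8095


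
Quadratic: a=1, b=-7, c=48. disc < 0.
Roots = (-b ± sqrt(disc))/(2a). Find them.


disc = (-7)^2 - 4*1*48 = 49 - 192 = -143
sqrt(|disc|) = sqrt(143) = 11.9583
Real part = 7/(2*1) = 3.5000
Imag part = 11.9583/(2*1) = 5.9791

3.5000 ± 5.9791i


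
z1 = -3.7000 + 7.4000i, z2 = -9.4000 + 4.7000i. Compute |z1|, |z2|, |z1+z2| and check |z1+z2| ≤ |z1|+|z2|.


|z1| = sqrt((-3.7)^2 + 7.4^2) = sqrt(68.45) = 8.2735
|z2| = sqrt((-9.4)^2 + 4.7^2) = sqrt(110.45) = 10.5095
z1+z2 = -13.1000 + 12.1000i
|z1+z2| = sqrt(318.02) = 17.8331
|z1|+|z2| = 8.2735 + 10.5095 = 18.7830

|z1+z2| = 17.8331 ≤ |z1|+|z2| = 18.7830 (verified)


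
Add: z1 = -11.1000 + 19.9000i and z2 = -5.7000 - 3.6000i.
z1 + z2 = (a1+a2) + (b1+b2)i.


Real: -11.1 - 5.7 = -16.8
Imag: 19.9 - 3.6 = 16.3

-16.8000 + 16.3000i


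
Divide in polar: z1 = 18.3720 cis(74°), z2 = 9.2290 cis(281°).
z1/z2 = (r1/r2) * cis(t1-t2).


r = 18.3720 / 9.2290 = 1.9907
theta = 74° - 281° = -207° = 153° (mod 360)

1.9907 cis(153°)


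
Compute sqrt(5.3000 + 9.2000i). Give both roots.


|z| = sqrt(28.09+84.64) = 10.6174
sqrt((|z|+a)/2) = sqrt((10.6174+5.3)/2) = sqrt(7.9587) = 2.8211
sqrt((|z|-a)/2) = sqrt((10.6174-5.3)/2) = sqrt(2.6587) = 1.6306

±(2.8211 + 1.6306i) i.e. 2.8211 + 1.6306i and -2.8211 - 1.6306i


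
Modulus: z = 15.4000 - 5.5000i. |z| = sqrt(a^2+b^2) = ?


|z| = sqrt(15.4^2 + (-5.5)^2) = sqrt(237.16 + 30.25) = sqrt(267.41) = 16.3527

|z| = 16.3527


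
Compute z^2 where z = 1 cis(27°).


r^2 = 1^2 = 1
n*theta = 2*27° = 54° = 54° (mod 360)
a = 1*cos(54°) = 0.5878
b = 1*sin(54°) = 0.8090

1 cis(54°) = 0.5878 + 0.8090i


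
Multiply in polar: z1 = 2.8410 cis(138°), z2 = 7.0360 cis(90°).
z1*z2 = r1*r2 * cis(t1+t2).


r = 2.8410 * 7.0360 = 19.9893
theta = 138° + 90° = 228° = 228° (mod 360)

19.9893 cis(228°)


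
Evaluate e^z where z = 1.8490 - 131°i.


e^1.8490 = 6.35346
cos(-131°) = -0.656059
sin(-131°) = -0.7547
Real = 6.35346*(-0.656059) = -4.1682
Imag = 6.35346*(-0.7547) = -4.7950

-4.1682 - 4.7950i


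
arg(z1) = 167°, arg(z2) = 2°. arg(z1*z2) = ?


arg(z1*z2) = 167° + 2° = 169°
Normalized to (-180°, 180°]: 169°

169°


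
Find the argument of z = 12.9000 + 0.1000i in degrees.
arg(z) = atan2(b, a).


Re = 12.9, Im = 0.1
arg = atan2(0.1, 12.9) = 0.4441 degrees

arg(z) = 0.4441 degrees


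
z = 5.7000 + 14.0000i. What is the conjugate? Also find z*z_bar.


z_bar = 5.7000 - 14.0000i
z*z_bar = 5.7^2 + 14^2 = 32.49 + 196 = 228.49

z_bar = 5.7000 - 14.0000i, z*z_bar = 228.49


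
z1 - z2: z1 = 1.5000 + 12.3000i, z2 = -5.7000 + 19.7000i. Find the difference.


Real: 1.5 + 5.7 = 7.2
Imag: 12.3 - 19.7 = -7.4

7.2000 - 7.4000i


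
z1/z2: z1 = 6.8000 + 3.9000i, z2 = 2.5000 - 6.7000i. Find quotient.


Conjugate of z2 = 2.5000 + 6.7000i
Numerator: (6.8000 + 3.9000i)(2.5000 + 6.7000i) = -9.1300 + 55.3100i
Denominator: 2.5^2 + (-6.7)^2 = 51.14
Result = (-9.1300 + 55.3100i)/51.14

-0.1785 + 1.0815i


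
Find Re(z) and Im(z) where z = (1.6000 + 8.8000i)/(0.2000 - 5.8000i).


Multiply by conjugate: (1.6000 + 8.8000i)(0.2000 + 5.8000i) / (0.2^2 + (-5.8)^2)
Numerator real = 1.6*0.2 + 8.8*(-5.8) = -50.72
Numerator imag = 8.8*0.2 - 1.6*(-5.8) = 11.04
Denominator = 33.68
Re(z) = -50.72/33.68 = -1.5059
Im(z) = 11.04/33.68 = 0.3278

Re(z) = -1.5059, Im(z) = 0.3278


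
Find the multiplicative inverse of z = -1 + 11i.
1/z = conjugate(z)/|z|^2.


|z|^2 = 1+121 = 122
1/z = (-1 - 11i)/122

1/z = -0.0082 - 0.0902i


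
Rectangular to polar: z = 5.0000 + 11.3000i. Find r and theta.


r = sqrt(25+127.69) = sqrt(152.69) = 12.3568
theta = atan2(11.3, 5) = 66.1317 degrees

r = 12.3568, theta = 66.1317 degrees


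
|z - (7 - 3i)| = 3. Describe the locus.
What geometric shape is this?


|z - z0| = r is a circle with center z0 and radius r.
Center = (7, -3), radius = 3

Circle with center (7, -3) and radius 3


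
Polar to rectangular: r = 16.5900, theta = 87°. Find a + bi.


a = 16.5900*cos(87°) = 16.5900*0.05234 = 0.8683
b = 16.5900*sin(87°) = 16.5900*0.99863 = 16.5673

0.8683 + 16.5673i


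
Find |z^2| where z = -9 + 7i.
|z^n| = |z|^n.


|z| = sqrt(81+49) = sqrt(130) = 11.4018
|z^2| = |z|^2 = (sqrt(130))^2 = 130

|z^2| = 130


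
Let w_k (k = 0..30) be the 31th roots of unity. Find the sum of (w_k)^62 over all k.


The roots are w_k = w^k with w = e^(2*pi*i/31), and (w^k)^62 = (w^62)^k.
So S = 1 + u + u^2 + ... + u^(30) with u = w^62.
62 = 2*31 + 0, so 62 is a multiple of 31 and u = (w^31)^2 = 1.
Every one of the 31 terms equals 1: S = 31

S = 31


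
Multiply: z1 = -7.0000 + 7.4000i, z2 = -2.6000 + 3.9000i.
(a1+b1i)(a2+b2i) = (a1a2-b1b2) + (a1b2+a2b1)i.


Real = -7*(-2.6) - 7.4*3.9 = 18.2 - 28.86 = -10.66
Imag = -7*3.9 - (2.6)*7.4 = -27.3 - (19.24) = -46.54

-10.6600 - 46.5400i


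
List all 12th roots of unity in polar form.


The 12th roots of unity are cis(360k/12°) for k=0..11
Angle step = 360/12 = 30°
Primitive root: cis(30°)
Primitive root = 0.8660 + 0.5000i

12 roots at angles: 0°, 30°, 60°, 90°, 120°, 150°, 180°, 210°, 240°, 270°, 300°, 330°


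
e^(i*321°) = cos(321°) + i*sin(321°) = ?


cos(321°) = 0.7771
sin(321°) = -0.6293

e^(i*321°) = 0.7771 - 0.6293i


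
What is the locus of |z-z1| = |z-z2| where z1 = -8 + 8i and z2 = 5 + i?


Equal distances means the locus is the perpendicular bisector of z1 and z2.
Midpoint = ((-8+5)/2, (8+1)/2) = (-1.5000, 4.5000)

Perpendicular bisector through (-1.5000, 4.5000)


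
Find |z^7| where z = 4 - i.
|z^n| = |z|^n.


|z| = sqrt(16+1) = sqrt(17) = 4.1231
|z^7| = |z|^7 = (sqrt(17))^7 = 17^3 * sqrt(17) = 4913*sqrt(17)

|z^7| = 4913*sqrt(17) ≈ 20256.8179


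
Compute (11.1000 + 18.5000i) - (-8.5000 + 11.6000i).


Real: 11.1 + 8.5 = 19.6
Imag: 18.5 - 11.6 = 6.9

19.6000 + 6.9000i


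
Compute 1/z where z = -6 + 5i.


|z|^2 = 36+25 = 61
1/z = (-6 - 5i)/61

1/z = -0.0984 - 0.0820i


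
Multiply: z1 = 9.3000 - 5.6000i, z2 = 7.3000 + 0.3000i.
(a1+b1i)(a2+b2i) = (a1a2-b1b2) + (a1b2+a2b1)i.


Real = 9.3*7.3 - (-5.6)*0.3 = 67.89 - (-1.68) = 69.57
Imag = 9.3*0.3 + 7.3*(-5.6) = 2.79 - (40.88) = -38.09

69.5700 - 38.0900i


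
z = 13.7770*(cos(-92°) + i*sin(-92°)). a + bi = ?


a = 13.7770*cos(-92°) = 13.7770*(-0.0349) = -0.4808
b = 13.7770*sin(-92°) = 13.7770*(-0.99939) = -13.7686

-0.4808 - 13.7686i


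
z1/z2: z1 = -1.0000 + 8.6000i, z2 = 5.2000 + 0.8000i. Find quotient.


Conjugate of z2 = 5.2000 - 0.8000i
Numerator: (-1.0000 + 8.6000i)(5.2000 - 0.8000i) = 1.6800 + 45.5200i
Denominator: 5.2^2 + 0.8^2 = 27.68
Result = (1.6800 + 45.5200i)/27.68

0.0607 + 1.6445i


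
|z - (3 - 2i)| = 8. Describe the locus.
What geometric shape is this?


|z - z0| = r is a circle with center z0 and radius r.
Center = (3, -2), radius = 8

Circle with center (3, -2) and radius 8


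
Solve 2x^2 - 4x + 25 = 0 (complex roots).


disc = (-4)^2 - 4*2*25 = 16 - 200 = -184
sqrt(|disc|) = sqrt(184) = 13.5647
Real part = 4/(2*2) = 1.0000
Imag part = 13.5647/(2*2) = 3.3912

1.0000 ± 3.3912i


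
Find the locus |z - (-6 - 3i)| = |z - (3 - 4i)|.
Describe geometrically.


Equal distances means the locus is the perpendicular bisector of z1 and z2.
Midpoint = ((-6+3)/2, (-3+(-4))/2) = (-1.5000, -3.5000)

Perpendicular bisector through (-1.5000, -3.5000)


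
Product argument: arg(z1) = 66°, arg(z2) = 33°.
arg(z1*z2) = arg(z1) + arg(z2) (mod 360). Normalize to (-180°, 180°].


arg(z1*z2) = 66° + 33° = 99°
Normalized to (-180°, 180°]: 99°

99°


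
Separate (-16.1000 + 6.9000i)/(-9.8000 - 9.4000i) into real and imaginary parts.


Multiply by conjugate: (-16.1000 + 6.9000i)(-9.8000 + 9.4000i) / ((-9.8)^2 + (-9.4)^2)
Numerator real = -16.1*(-9.8) + 6.9*(-9.4) = 92.92
Numerator imag = 6.9*(-9.8) - (-16.1)*(-9.4) = -218.96
Denominator = 184.4
Re(z) = 92.92/184.4 = 0.5039
Im(z) = -218.96/184.4 = -1.1874

Re(z) = 0.5039, Im(z) = -1.1874


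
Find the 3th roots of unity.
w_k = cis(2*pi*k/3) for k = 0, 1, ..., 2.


The 3th roots of unity are cis(360k/3°) for k=0..2
Angle step = 360/3 = 120°
Primitive root: cis(120°)
Primitive root = -0.5000 + 0.8660i

3 roots at angles: 0°, 120°, 240°


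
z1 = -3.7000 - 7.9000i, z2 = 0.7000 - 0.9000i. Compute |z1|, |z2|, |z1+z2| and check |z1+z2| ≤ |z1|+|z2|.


|z1| = sqrt((-3.7)^2 + (-7.9)^2) = sqrt(76.1) = 8.7235
|z2| = sqrt(0.7^2 + (-0.9)^2) = sqrt(1.3) = 1.1402
z1+z2 = -3.0000 - 8.8000i
|z1+z2| = sqrt(86.44) = 9.2973
|z1|+|z2| = 8.7235 + 1.1402 = 9.8637

|z1+z2| = 9.2973 ≤ |z1|+|z2| = 9.8637 (verified)


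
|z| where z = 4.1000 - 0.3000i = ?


|z| = sqrt(4.1^2 + (-0.3)^2) = sqrt(16.81 + 0.09) = sqrt(16.9) = 4.1110

|z| = 4.1110


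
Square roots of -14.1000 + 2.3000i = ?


|z| = sqrt(198.81+5.29) = 14.2864
sqrt((|z|+a)/2) = sqrt((14.2864+(-14.1))/2) = sqrt(0.0932) = 0.3053
sqrt((|z|-a)/2) = sqrt((14.2864-(-14.1))/2) = sqrt(14.1932) = 3.7674

±(0.3053 + 3.7674i) i.e. 0.3053 + 3.7674i and -0.3053 - 3.7674i


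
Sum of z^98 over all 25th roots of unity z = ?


The roots are w_k = w^k with w = e^(2*pi*i/25), and (w^k)^98 = (w^98)^k.
So S = 1 + u + u^2 + ... + u^(24) with u = w^98.
98 = 3*25 + 23, so 98 is not a multiple of 25: u = (w^25)^3 * w^23 = w^23 ≠ 1 (w is a primitive 25th root), while u^25 = (w^25)^98 = 1.
Geometric series: S = (1 - u^25)/(1 - u) = (1 - 1)/(1 - u) = 0

S = 0


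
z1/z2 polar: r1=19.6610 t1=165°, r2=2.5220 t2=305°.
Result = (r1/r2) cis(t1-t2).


r = 19.6610 / 2.5220 = 7.7958
theta = 165° - 305° = -140° = 220° (mod 360)

7.7958 cis(220°)


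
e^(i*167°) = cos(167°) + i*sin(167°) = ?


cos(167°) = -0.9744
sin(167°) = 0.2250

e^(i*167°) = -0.9744 + 0.2250i


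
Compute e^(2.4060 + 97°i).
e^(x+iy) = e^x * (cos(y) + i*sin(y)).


e^2.4060 = 11.0895
cos(97°) = -0.12187
sin(97°) = 0.99255
Real = 11.0895*(-0.12187) = -1.3515
Imag = 11.0895*0.99255 = 11.0069

-1.3515 + 11.0069i


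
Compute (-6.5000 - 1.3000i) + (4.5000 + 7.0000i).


Real: -6.5 + 4.5 = -2
Imag: -1.3 + 7 = 5.7

-2.0000 + 5.7000i


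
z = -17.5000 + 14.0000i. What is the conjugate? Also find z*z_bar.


z_bar = -17.5000 - 14.0000i
z*z_bar = (-17.5)^2 + 14^2 = 306.25 + 196 = 502.25

z_bar = -17.5000 - 14.0000i, z*z_bar = 502.25


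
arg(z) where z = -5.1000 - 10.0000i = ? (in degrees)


Re = -5.1, Im = -10
arg = atan2(-10, -5.1) = -117.0216 degrees

arg(z) = -117.0216 degrees


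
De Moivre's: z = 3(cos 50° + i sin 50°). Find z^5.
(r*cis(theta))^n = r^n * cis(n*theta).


r^5 = 3^5 = 243
n*theta = 5*50° = 250° = 250° (mod 360)
a = 243*cos(250°) = -83.1109
b = 243*sin(250°) = -228.3453

243 cis(250°) = -83.1109 - 228.3453i


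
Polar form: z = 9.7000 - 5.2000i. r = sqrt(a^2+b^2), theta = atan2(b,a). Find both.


r = sqrt(94.09+27.04) = sqrt(121.13) = 11.0059
theta = atan2(-5.2, 9.7) = -28.1950 degrees

r = 11.0059, theta = -28.1950 degrees


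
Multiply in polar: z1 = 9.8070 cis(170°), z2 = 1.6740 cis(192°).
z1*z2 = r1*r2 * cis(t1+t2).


r = 9.8070 * 1.6740 = 16.4169
theta = 170° + 192° = 362° = 2° (mod 360)

16.4169 cis(2°)


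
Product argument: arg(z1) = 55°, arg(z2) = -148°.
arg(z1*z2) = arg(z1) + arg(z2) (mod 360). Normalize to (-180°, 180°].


arg(z1*z2) = 55° - 148° = -93°
Normalized to (-180°, 180°]: -93°

-93°


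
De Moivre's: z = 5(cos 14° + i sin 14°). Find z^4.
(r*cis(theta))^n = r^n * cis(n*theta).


r^4 = 5^4 = 625
n*theta = 4*14° = 56° = 56° (mod 360)
a = 625*cos(56°) = 349.4956
b = 625*sin(56°) = 518.1485

625 cis(56°) = 349.4956 + 518.1485i


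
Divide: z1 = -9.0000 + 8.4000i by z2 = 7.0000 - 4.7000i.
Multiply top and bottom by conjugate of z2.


Conjugate of z2 = 7.0000 + 4.7000i
Numerator: (-9.0000 + 8.4000i)(7.0000 + 4.7000i) = -102.4800 + 16.5000i
Denominator: 7^2 + (-4.7)^2 = 71.09
Result = (-102.4800 + 16.5000i)/71.09

-1.4416 + 0.2321i


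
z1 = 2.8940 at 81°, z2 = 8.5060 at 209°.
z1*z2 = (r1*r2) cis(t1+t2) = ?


r = 2.8940 * 8.5060 = 24.6164
theta = 81° + 209° = 290° = 290° (mod 360)

24.6164 cis(290°)


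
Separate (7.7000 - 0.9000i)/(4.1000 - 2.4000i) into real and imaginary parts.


Multiply by conjugate: (7.7000 - 0.9000i)(4.1000 + 2.4000i) / (4.1^2 + (-2.4)^2)
Numerator real = 7.7*4.1 - (0.9)*(-2.4) = 33.73
Numerator imag = -0.9*4.1 - 7.7*(-2.4) = 14.79
Denominator = 22.57
Re(z) = 33.73/22.57 = 1.4945
Im(z) = 14.79/22.57 = 0.6553

Re(z) = 1.4945, Im(z) = 0.6553


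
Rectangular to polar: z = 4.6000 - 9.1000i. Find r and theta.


r = sqrt(21.16+82.81) = sqrt(103.97) = 10.1966
theta = atan2(-9.1, 4.6) = -63.1837 degrees

r = 10.1966, theta = -63.1837 degrees


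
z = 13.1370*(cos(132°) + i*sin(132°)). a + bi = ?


a = 13.1370*cos(132°) = 13.1370*(-0.66913) = -8.7904
b = 13.1370*sin(132°) = 13.1370*0.743145 = 9.7627

-8.7904 + 9.7627i


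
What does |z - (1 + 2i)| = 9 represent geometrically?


|z - z0| = r is a circle with center z0 and radius r.
Center = (1, 2), radius = 9

Circle with center (1, 2) and radius 9


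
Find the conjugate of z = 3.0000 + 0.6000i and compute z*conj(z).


z_bar = 3.0000 - 0.6000i
z*z_bar = 3^2 + 0.6^2 = 9 + 0.36 = 9.36

z_bar = 3.0000 - 0.6000i, z*z_bar = 9.36


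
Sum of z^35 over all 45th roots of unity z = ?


The roots are w_k = w^k with w = e^(2*pi*i/45), and (w^k)^35 = (w^35)^k.
So S = 1 + u + u^2 + ... + u^(44) with u = w^35.
35 = 0*45 + 35, so 35 is not a multiple of 45: u = w^35 ≠ 1 (w is a primitive 45th root), while u^45 = (w^45)^35 = 1.
Geometric series: S = (1 - u^45)/(1 - u) = (1 - 1)/(1 - u) = 0

S = 0


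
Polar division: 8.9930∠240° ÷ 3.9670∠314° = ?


r = 8.9930 / 3.9670 = 2.2670
theta = 240° - 314° = -74° = 286° (mod 360)

2.2670 cis(286°)


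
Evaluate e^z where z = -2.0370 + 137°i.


e^-2.0370 = 0.1304
cos(137°) = -0.7314
sin(137°) = 0.682
Real = 0.1304*(-0.7314) = -0.0954
Imag = 0.1304*0.682 = 0.0889

-0.0954 + 0.0889i


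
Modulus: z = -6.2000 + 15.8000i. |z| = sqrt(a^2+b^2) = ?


|z| = sqrt((-6.2)^2 + 15.8^2) = sqrt(38.44 + 249.64) = sqrt(288.08) = 16.9729

|z| = 16.9729


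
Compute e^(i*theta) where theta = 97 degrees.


cos(97°) = -0.1219
sin(97°) = 0.9925

e^(i*97°) = -0.1219 + 0.9925i


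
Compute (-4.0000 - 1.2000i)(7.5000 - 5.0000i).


Real = -4*7.5 - (-1.2)*(-5) = -30 - 6 = -36
Imag = -4*(-5) + 7.5*(-1.2) = 20 - (9) = 11

-36.0000 + 11.0000i


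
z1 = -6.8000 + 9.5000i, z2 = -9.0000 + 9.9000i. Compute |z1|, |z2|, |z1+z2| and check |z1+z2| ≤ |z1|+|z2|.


|z1| = sqrt((-6.8)^2 + 9.5^2) = sqrt(136.49) = 11.6829
|z2| = sqrt((-9)^2 + 9.9^2) = sqrt(179.01) = 13.3795
z1+z2 = -15.8000 + 19.4000i
|z1+z2| = sqrt(626) = 25.0200
|z1|+|z2| = 11.6829 + 13.3795 = 25.0624

|z1+z2| = 25.0200 ≤ |z1|+|z2| = 25.0624 (verified)


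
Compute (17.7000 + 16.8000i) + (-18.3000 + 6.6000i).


Real: 17.7 - 18.3 = -0.6
Imag: 16.8 + 6.6 = 23.4

-0.6000 + 23.4000i


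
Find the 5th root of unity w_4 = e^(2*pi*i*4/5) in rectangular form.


Angle = 360*4/5 = 288°
a = cos(288°) = 0.3090
b = sin(288°) = -0.9511

0.3090 - 0.9511i


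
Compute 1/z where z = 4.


|z|^2 = 16+0 = 16
1/z = (4 - 0i)/16

1/z = 0.2500 + 0i


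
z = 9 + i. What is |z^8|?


|z| = sqrt(81+1) = sqrt(82) = 9.0554
|z^8| = |z|^8 = (sqrt(82))^8 = 82^4 = 45212176

|z^8| = 45212176


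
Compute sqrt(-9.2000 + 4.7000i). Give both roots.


|z| = sqrt(84.64+22.09) = 10.3310
sqrt((|z|+a)/2) = sqrt((10.3310+(-9.2))/2) = sqrt(0.5655) = 0.7520
sqrt((|z|-a)/2) = sqrt((10.3310-(-9.2))/2) = sqrt(9.7655) = 3.1250

±(0.7520 + 3.1250i) i.e. 0.7520 + 3.1250i and -0.7520 - 3.1250i


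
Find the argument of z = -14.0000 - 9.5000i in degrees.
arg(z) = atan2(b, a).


Re = -14, Im = -9.5
arg = atan2(-9.5, -14) = -145.8403 degrees

arg(z) = -145.8403 degrees


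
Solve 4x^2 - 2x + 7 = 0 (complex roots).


disc = (-2)^2 - 4*4*7 = 4 - 112 = -108
sqrt(|disc|) = sqrt(108) = 10.3923
Real part = 2/(2*4) = 0.2500
Imag part = 10.3923/(2*4) = 1.2990

0.2500 ± 1.2990i


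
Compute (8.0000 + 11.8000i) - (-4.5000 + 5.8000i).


Real: 8 + 4.5 = 12.5
Imag: 11.8 - 5.8 = 6

12.5000 + 6.0000i


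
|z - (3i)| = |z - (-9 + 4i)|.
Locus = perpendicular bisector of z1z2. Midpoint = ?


Equal distances means the locus is the perpendicular bisector of z1 and z2.
Midpoint = ((0+(-9))/2, (3+4)/2) = (-4.5000, 3.5000)

Perpendicular bisector through (-4.5000, 3.5000)


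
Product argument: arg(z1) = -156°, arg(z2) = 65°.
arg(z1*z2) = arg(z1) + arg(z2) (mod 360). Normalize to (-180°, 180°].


arg(z1*z2) = -156° + 65° = -91°
Normalized to (-180°, 180°]: -91°

-91°


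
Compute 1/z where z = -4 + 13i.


|z|^2 = 16+169 = 185
1/z = (-4 - 13i)/185

1/z = -0.0216 - 0.0703i


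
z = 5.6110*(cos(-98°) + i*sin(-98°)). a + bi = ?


a = 5.6110*cos(-98°) = 5.6110*(-0.13917) = -0.7809
b = 5.6110*sin(-98°) = 5.6110*(-0.99027) = -5.5564

-0.7809 - 5.5564i
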